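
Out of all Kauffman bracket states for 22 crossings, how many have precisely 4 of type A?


We choose which 4 of 22 crossings get A-smoothings.
C(22, 4) = 22! / (4! * 18!)
= 7315

7315


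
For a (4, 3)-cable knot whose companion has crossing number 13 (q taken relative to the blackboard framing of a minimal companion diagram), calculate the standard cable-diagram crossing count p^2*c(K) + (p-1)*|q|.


Step 1: Each of the c(K) crossings of the companion diagram becomes p*p = p^2 crossings among the p parallel strands, and each of the |q| twists s_1 s_2 ... s_(p-1) adds (p-1) crossings.
  Crossings = p^2 * c(K) + (p-1)*|q|
Step 2: = 4^2 * 13 + (4-1)*3
Step 3: = 16*13 + 3*3
Step 4: = 208 + 9 = 217

217


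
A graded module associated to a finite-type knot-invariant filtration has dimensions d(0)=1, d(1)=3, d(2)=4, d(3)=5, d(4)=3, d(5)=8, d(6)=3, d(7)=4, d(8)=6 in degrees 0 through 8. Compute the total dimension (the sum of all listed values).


Total dimension = d(0) + d(1) + ... + d(8)
= 1 + 3 + 4 + 5 + 3 + 8 + 3 + 4 + 6
= 37

37


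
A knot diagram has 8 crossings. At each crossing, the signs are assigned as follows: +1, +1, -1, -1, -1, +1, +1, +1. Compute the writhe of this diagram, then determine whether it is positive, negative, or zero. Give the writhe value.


Step 1: Count positive crossings (+1).
Positive crossings: 5
Step 2: Count negative crossings (-1).
Negative crossings: 3
Step 3: Writhe = (positive) - (negative)
w = 5 - 3 = 2
Step 4: |w| = 2, and w is positive

2


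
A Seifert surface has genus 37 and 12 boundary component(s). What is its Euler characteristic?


chi = 2 - 2g - b
= 2 - 2*37 - 12
= 2 - 74 - 12 = -84

-84


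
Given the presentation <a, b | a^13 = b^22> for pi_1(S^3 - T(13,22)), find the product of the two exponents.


The relation is a^13 = b^22.
Product of exponents = 13 * 22
= 286

286


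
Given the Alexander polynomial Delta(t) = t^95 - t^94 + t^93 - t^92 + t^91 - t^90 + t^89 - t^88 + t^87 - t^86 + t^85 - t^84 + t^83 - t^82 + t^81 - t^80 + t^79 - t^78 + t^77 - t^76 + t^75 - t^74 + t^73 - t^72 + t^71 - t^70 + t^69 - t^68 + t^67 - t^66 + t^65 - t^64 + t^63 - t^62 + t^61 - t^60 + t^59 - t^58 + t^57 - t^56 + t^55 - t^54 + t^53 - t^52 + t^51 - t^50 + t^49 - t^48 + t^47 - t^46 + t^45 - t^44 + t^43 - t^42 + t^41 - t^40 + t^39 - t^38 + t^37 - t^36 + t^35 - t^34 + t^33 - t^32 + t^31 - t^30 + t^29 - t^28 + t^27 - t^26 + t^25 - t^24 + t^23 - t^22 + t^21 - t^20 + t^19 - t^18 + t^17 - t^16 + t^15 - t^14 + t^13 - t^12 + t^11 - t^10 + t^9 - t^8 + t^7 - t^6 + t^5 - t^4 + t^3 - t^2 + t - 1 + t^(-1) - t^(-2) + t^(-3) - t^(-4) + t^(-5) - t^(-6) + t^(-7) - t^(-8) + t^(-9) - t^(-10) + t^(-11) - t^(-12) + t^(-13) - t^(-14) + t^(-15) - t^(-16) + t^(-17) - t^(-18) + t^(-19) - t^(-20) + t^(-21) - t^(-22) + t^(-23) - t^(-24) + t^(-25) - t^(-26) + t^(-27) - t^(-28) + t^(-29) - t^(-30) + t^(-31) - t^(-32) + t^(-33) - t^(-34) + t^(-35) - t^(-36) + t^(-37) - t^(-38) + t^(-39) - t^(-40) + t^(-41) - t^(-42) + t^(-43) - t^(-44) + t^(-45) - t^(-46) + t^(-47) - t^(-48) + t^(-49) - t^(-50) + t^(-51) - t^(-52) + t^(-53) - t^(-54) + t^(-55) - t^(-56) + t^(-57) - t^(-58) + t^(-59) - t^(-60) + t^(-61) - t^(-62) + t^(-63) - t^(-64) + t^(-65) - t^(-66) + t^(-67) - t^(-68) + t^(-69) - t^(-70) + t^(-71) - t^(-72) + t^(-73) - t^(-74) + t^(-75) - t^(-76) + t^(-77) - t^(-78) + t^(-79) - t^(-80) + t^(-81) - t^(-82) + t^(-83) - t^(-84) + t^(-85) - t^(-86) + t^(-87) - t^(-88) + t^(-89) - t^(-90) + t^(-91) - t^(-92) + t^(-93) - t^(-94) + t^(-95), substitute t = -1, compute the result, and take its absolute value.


Step 1: The polynomial has 191 terms with alternating signs, exponents from 95 down to -95.
Step 2: Substitute t = -1. The i-th term has coefficient (-1)^i and exponent (m-i),
  so its value is (-1)^i * (-1)^(m-i) = (-1)^m = -1 for every i.
Step 3: All 191 terms equal -1, so Delta(-1) = 191 * (-1) = -191
Step 4: |Delta(-1)| = 191

191


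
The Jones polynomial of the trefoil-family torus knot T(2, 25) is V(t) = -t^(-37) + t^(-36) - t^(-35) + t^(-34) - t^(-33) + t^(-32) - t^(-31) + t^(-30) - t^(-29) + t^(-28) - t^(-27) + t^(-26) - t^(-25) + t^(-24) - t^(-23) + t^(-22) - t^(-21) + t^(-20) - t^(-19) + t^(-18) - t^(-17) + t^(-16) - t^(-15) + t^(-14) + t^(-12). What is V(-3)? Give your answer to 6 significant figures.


Substituting t = -3 into V(t) = -t^(-37) + t^(-36) - t^(-35) + t^(-34) - t^(-33) + t^(-32) - t^(-31) + t^(-30) - t^(-29) + t^(-28) - t^(-27) + t^(-26) - t^(-25) + t^(-24) - t^(-23) + t^(-22) - t^(-21) + t^(-20) - t^(-19) + t^(-18) - t^(-17) + t^(-16) - t^(-15) + t^(-14) + t^(-12):
  (-)t^(-37) = 2.22082e-18
  (+)t^(-36) = 6.66246e-18
  (-)t^(-35) = 1.99874e-17
  (+)t^(-34) = 5.99622e-17
  (-)t^(-33) = 1.79887e-16
  (+)t^(-32) = 5.3966e-16
  (-)t^(-31) = 1.61898e-15
  (+)t^(-30) = 4.85694e-15
  (-)t^(-29) = 1.45708e-14
  (+)t^(-28) = 4.37124e-14
  (-)t^(-27) = 1.31137e-13
  (+)t^(-26) = 3.93412e-13
  (-)t^(-25) = 1.18024e-12
  (+)t^(-24) = 3.54071e-12
  (-)t^(-23) = 1.06221e-11
  (+)t^(-22) = 3.18664e-11
  (-)t^(-21) = 9.55991e-11
  (+)t^(-20) = 2.86797e-10
  (-)t^(-19) = 8.60392e-10
  (+)t^(-18) = 2.58117e-09
  (-)t^(-17) = 7.74352e-09
  (+)t^(-16) = 2.32306e-08
  (-)t^(-15) = 6.96917e-08
  (+)t^(-14) = 2.09075e-07
  (+)t^(-12) = 1.88168e-06
Sum = (2.22082e-18) + (6.66246e-18) + (1.99874e-17) + (5.99622e-17) + (1.79887e-16) + (5.3966e-16) + (1.61898e-15) + (4.85694e-15) + (1.45708e-14) + (4.37124e-14) + (1.31137e-13) + (3.93412e-13) + (1.18024e-12) + (3.54071e-12) + (1.06221e-11) + (3.18664e-11) + (9.55991e-11) + (2.86797e-10) + (8.60392e-10) + (2.58117e-09) + (7.74352e-09) + (2.32306e-08) + (6.96917e-08) + (2.09075e-07) + (1.88168e-06)
= 2.19528916e-06
Rounded to 6 significant figures: 2.19529e-06

2.19529e-06


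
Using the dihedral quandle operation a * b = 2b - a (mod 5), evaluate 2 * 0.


2 * 0 = 2*0 - 2 mod 5
= 0 - 2 mod 5
= -2 mod 5 = 3

3


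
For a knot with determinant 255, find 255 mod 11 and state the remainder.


Step 1: A knot is p-colorable if and only if p divides its determinant.
Step 2: Compute 255 mod 11.
255 = 23 * 11 + 2
Step 3: 255 mod 11 = 2
Step 4: The knot is 11-colorable: no

2


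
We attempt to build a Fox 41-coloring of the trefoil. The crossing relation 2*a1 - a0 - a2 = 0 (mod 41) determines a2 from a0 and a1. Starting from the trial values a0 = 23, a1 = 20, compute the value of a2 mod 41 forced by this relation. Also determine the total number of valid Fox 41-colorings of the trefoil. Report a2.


Step 1: Apply the given crossing relation 2*a1 - a0 - a2 = 0 (mod 41).
  a2 = 2*a1 - a0 mod 41
  a2 = 2*20 - 23 mod 41
  a2 = 40 - 23 mod 41
  a2 = 17 mod 41 = 17
Step 2: The trefoil has determinant 3.
  Number of Fox p-colorings (p prime) is p^2 if p = 3, else p.
  Since 41 does not divide 3, only trivial (constant) colorings exist.
  (So the trial a0 = 23, a1 = 20 with a0 != a1 does NOT extend to a valid coloring of the whole trefoil: the other two crossing relations require 3*(a1 - a0) = 0 (mod 41), which fails.)
  Total colorings = 41
Step 3: a2 = 17, total Fox 41-colorings = 41

17


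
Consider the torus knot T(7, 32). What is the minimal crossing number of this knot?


For a torus knot T(p, q) with gcd(p,q)=1,
the crossing number is min(p*(q-1), q*(p-1)).
p*(q-1) = 7*31 = 217
q*(p-1) = 32*6 = 192
min(217, 192) = 192

192


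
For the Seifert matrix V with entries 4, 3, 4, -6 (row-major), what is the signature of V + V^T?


Step 1: V + V^T = [[8, 7], [7, -12]]
Step 2: trace = -4, det = -145
Step 3: Discriminant = (-4)^2 - 4*(-145) = 596
Step 4: Eigenvalues: 10.2066, -14.2066
Step 5: Signature = (# positive eigenvalues) - (# negative eigenvalues) = 0

0


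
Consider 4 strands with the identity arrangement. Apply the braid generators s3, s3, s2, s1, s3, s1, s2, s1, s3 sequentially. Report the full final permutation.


Starting with identity [1, 2, 3, 4].
Apply generators in sequence:
  After s3: [1, 2, 4, 3]
  After s3: [1, 2, 3, 4]
  After s2: [1, 3, 2, 4]
  After s1: [3, 1, 2, 4]
  After s3: [3, 1, 4, 2]
  After s1: [1, 3, 4, 2]
  After s2: [1, 4, 3, 2]
  After s1: [4, 1, 3, 2]
  After s3: [4, 1, 2, 3]
Final permutation: [4, 1, 2, 3]

[4, 1, 2, 3]


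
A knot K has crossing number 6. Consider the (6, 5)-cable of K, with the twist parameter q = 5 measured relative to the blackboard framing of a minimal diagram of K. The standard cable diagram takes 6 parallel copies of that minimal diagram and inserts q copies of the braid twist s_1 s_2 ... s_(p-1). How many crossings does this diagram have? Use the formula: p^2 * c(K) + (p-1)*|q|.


Step 1: Each of the c(K) crossings of the companion diagram becomes p*p = p^2 crossings among the p parallel strands, and each of the |q| twists s_1 s_2 ... s_(p-1) adds (p-1) crossings.
  Crossings = p^2 * c(K) + (p-1)*|q|
Step 2: = 6^2 * 6 + (6-1)*5
Step 3: = 36*6 + 5*5
Step 4: = 216 + 25 = 241

241


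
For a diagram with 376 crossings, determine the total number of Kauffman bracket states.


Each crossing contributes 2 choices (A-smoothing or B-smoothing).
Total states = 2^376 = 153914086704665934422965000391185991426092731525255651046673021110334850669910978950836977558144201721900890587136

153914086704665934422965000391185991426092731525255651046673021110334850669910978950836977558144201721900890587136


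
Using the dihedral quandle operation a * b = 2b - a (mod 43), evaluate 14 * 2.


14 * 2 = 2*2 - 14 mod 43
= 4 - 14 mod 43
= -10 mod 43 = 33

33


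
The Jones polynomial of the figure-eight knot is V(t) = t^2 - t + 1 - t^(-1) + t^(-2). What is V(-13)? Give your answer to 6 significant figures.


Substituting t = -13 into V(t) = t^2 - t + 1 - t^(-1) + t^(-2):
  (+)t^(2) = 169
  (-)t^(1) = 13
  (+)t^(0) = 1
  (-)t^(-1) = 0.0769231
  (+)t^(-2) = 0.00591716
Sum = (169) + (13) + (1) + (0.0769231) + (0.00591716)
= 183.0828402
Rounded to 6 significant figures: 183.083

183.083


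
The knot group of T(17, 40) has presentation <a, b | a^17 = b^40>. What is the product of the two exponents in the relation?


The relation is a^17 = b^40.
Product of exponents = 17 * 40
= 680

680


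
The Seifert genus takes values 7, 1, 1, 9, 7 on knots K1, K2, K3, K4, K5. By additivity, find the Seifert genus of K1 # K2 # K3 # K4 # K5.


The Seifert genus is additive under connected sum.
Seifert genus(K1 # K2 # K3 # K4 # K5) = (7) + (1) + (1) + (9) + (7)
= 25

25


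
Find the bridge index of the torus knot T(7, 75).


The bridge number of T(p,q) is min(p,q).
min(7, 75) = 7

7


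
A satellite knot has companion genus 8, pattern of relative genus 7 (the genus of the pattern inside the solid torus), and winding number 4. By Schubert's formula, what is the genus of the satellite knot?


Schubert: g(satellite) = g_rel(pattern) + |winding| * g(companion),
where g_rel(pattern) is the genus of the pattern relative to the solid torus.
= 7 + 4 * 8
= 7 + 32 = 39

39


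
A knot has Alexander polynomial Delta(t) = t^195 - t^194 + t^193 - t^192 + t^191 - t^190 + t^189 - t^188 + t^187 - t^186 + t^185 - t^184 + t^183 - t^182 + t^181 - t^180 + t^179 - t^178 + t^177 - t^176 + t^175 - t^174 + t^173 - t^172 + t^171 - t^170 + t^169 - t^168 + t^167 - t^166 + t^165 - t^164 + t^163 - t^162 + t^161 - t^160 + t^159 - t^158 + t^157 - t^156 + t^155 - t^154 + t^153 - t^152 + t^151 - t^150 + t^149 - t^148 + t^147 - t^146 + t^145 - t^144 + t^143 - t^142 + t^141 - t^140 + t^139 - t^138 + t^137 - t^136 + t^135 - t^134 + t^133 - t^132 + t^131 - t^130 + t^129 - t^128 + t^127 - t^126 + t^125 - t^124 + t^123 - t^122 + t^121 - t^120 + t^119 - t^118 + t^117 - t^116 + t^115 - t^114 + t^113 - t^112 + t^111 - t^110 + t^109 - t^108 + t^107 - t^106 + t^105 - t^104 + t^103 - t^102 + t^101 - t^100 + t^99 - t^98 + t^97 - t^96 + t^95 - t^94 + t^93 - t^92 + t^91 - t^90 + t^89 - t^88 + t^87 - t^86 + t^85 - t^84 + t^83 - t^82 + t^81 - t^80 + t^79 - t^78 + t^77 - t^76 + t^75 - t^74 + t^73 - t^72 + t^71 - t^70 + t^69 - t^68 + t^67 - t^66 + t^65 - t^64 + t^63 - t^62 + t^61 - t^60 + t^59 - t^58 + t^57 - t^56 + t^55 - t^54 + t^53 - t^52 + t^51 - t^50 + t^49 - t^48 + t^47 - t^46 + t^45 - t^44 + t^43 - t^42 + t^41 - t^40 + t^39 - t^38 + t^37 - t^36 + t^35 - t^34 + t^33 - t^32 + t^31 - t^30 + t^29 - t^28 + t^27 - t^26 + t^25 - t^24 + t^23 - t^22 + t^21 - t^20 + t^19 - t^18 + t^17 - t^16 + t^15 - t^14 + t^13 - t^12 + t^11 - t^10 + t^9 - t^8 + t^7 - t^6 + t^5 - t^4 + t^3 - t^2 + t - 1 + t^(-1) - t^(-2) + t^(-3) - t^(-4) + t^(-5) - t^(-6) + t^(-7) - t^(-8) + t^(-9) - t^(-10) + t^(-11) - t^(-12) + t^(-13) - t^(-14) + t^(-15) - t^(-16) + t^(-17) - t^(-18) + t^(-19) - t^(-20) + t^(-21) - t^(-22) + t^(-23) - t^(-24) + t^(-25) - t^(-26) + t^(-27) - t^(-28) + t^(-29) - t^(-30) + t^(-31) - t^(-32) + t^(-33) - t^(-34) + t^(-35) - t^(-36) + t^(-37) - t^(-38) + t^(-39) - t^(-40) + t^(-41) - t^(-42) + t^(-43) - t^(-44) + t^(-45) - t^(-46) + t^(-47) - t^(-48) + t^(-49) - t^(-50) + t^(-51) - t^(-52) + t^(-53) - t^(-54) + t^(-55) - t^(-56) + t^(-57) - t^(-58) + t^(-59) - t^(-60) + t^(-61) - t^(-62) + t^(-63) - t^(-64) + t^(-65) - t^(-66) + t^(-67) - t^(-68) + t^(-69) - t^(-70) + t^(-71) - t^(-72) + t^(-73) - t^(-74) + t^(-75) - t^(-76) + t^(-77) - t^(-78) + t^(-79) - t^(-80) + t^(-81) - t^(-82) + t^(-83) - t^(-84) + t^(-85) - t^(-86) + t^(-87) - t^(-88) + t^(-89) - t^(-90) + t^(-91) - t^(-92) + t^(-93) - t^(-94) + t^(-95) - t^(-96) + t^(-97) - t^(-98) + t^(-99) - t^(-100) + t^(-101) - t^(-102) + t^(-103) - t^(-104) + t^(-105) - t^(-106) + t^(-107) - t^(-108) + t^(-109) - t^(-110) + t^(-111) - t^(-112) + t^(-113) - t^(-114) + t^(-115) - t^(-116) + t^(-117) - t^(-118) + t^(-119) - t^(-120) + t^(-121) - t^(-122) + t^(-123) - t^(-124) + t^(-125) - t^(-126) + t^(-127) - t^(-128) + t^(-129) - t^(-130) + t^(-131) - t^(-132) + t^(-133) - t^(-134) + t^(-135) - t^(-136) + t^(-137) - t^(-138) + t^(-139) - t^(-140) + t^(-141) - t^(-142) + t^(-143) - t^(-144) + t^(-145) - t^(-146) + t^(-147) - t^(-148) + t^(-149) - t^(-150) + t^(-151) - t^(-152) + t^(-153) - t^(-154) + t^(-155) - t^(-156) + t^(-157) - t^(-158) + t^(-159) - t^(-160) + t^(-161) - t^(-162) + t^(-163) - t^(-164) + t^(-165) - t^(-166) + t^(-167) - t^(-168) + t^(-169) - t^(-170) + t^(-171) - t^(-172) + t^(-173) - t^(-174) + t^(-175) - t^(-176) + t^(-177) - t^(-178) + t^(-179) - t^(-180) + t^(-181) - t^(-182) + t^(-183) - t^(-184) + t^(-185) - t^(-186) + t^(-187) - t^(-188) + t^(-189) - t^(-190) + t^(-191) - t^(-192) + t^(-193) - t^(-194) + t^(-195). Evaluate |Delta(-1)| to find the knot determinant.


Step 1: The polynomial has 391 terms with alternating signs, exponents from 195 down to -195.
Step 2: Substitute t = -1. The i-th term has coefficient (-1)^i and exponent (m-i),
  so its value is (-1)^i * (-1)^(m-i) = (-1)^m = -1 for every i.
Step 3: All 391 terms equal -1, so Delta(-1) = 391 * (-1) = -391
Step 4: |Delta(-1)| = 391

391


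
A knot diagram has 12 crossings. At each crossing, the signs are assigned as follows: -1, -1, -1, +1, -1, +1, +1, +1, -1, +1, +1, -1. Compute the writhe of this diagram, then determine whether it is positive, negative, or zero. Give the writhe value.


Step 1: Count positive crossings (+1).
Positive crossings: 6
Step 2: Count negative crossings (-1).
Negative crossings: 6
Step 3: Writhe = (positive) - (negative)
w = 6 - 6 = 0
Step 4: |w| = 0, and w is zero

0


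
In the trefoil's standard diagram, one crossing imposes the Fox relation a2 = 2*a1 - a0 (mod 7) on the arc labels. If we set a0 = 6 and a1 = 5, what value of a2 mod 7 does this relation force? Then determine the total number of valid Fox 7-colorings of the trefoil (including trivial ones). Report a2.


Step 1: Apply the given crossing relation 2*a1 - a0 - a2 = 0 (mod 7).
  a2 = 2*a1 - a0 mod 7
  a2 = 2*5 - 6 mod 7
  a2 = 10 - 6 mod 7
  a2 = 4 mod 7 = 4
Step 2: The trefoil has determinant 3.
  Number of Fox p-colorings (p prime) is p^2 if p = 3, else p.
  Since 7 does not divide 3, only trivial (constant) colorings exist.
  (So the trial a0 = 6, a1 = 5 with a0 != a1 does NOT extend to a valid coloring of the whole trefoil: the other two crossing relations require 3*(a1 - a0) = 0 (mod 7), which fails.)
  Total colorings = 7
Step 3: a2 = 4, total Fox 7-colorings = 7

4


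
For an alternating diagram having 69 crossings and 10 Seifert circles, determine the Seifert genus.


For alternating knots, g = (c - s + 1)/2.
= (69 - 10 + 1)/2
= 60/2 = 30

30


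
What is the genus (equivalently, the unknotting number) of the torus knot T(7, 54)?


For a torus knot T(p,q), both the unknotting number and genus equal (p-1)(q-1)/2.
= (7-1)(54-1)/2
= 6*53/2
= 318/2 = 159

159


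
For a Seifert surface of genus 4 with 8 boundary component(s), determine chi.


chi = 2 - 2g - b
= 2 - 2*4 - 8
= 2 - 8 - 8 = -14

-14


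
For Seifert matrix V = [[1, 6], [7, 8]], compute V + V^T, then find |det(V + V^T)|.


Step 1: Form V + V^T where V = [[1, 6], [7, 8]]
  V^T = [[1, 7], [6, 8]]
  V + V^T = [[2, 13], [13, 16]]
Step 2: det(V + V^T) = 2*16 - 13*13
  = 32 - 169 = -137
Step 3: Knot determinant = |det(V + V^T)| = |-137| = 137

137


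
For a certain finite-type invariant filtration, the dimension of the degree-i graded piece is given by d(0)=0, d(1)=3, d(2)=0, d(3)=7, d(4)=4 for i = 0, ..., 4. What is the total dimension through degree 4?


Total dimension = d(0) + d(1) + ... + d(4)
= 0 + 3 + 0 + 7 + 4
= 14

14


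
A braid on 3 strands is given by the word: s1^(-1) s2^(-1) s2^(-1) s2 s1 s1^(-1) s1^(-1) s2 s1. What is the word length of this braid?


The word length counts the number of generators (including inverses).
Listing each generator: s1^(-1), s2^(-1), s2^(-1), s2, s1, s1^(-1), s1^(-1), s2, s1
There are 9 generators in this braid word.

9


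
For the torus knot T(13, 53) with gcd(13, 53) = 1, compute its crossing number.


For a torus knot T(p, q) with gcd(p,q)=1,
the crossing number is min(p*(q-1), q*(p-1)).
p*(q-1) = 13*52 = 676
q*(p-1) = 53*12 = 636
min(676, 636) = 636

636


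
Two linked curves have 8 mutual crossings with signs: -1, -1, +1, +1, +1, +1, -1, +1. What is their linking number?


Step 1: Count positive crossings: 5
Step 2: Count negative crossings: 3
Step 3: Sum of signs = 5 - 3 = 2
Step 4: Linking number = sum/2 = 2/2 = 1

1


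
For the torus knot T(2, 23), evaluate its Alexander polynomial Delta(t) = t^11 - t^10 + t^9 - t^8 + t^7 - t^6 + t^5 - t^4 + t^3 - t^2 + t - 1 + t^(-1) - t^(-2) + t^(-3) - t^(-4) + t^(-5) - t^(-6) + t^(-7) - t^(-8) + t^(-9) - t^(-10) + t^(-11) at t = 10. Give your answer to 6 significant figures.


Substituting t = 10 into Delta(t) = t^11 - t^10 + t^9 - t^8 + t^7 - t^6 + t^5 - t^4 + t^3 - t^2 + t - 1 + t^(-1) - t^(-2) + t^(-3) - t^(-4) + t^(-5) - t^(-6) + t^(-7) - t^(-8) + t^(-9) - t^(-10) + t^(-11):
Term values: (100000000000) + (-10000000000) + (1000000000) + (-100000000) + (10000000) + (-1000000) + (100000) + (-10000) + (1000) + (-100) + (10) + (-1) + (0.1) + (-0.01) + (0.001) + (-0.0001) + (1e-05) + (-1e-06) + (1e-07) + (-1e-08) + (1e-09) + (-1e-10) + (1e-11)
Sum = 9.090909091e+10
Rounded to 6 significant figures: 9.09091e+10

9.09091e+10


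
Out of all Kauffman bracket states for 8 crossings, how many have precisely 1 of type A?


We choose which 1 of 8 crossings get A-smoothings.
C(8, 1) = 8! / (1! * 7!)
= 8

8


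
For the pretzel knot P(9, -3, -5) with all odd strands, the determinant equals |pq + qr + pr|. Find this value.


Step 1: Compute pq + qr + pr.
pq = 9*(-3) = -27
qr = (-3)*(-5) = 15
pr = 9*(-5) = -45
pq + qr + pr = -27 + 15 + (-45) = -57
Step 2: Take absolute value.
det(P(9,-3,-5)) = |-57| = 57

57


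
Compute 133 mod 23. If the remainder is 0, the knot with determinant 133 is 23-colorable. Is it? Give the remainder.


Step 1: A knot is p-colorable if and only if p divides its determinant.
Step 2: Compute 133 mod 23.
133 = 5 * 23 + 18
Step 3: 133 mod 23 = 18
Step 4: The knot is 23-colorable: no

18


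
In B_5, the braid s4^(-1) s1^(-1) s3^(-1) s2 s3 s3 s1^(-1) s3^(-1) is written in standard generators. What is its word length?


The word length counts the number of generators (including inverses).
Listing each generator: s4^(-1), s1^(-1), s3^(-1), s2, s3, s3, s1^(-1), s3^(-1)
There are 8 generators in this braid word.

8


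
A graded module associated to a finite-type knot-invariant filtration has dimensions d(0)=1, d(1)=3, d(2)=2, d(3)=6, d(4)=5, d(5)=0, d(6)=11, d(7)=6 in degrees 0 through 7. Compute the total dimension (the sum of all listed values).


Total dimension = d(0) + d(1) + ... + d(7)
= 1 + 3 + 2 + 6 + 5 + 0 + 11 + 6
= 34

34


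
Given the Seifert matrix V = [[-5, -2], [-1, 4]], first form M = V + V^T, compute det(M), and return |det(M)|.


Step 1: Form V + V^T where V = [[-5, -2], [-1, 4]]
  V^T = [[-5, -1], [-2, 4]]
  V + V^T = [[-10, -3], [-3, 8]]
Step 2: det(V + V^T) = (-10)*8 - (-3)*(-3)
  = -80 - 9 = -89
Step 3: Knot determinant = |det(V + V^T)| = |-89| = 89

89


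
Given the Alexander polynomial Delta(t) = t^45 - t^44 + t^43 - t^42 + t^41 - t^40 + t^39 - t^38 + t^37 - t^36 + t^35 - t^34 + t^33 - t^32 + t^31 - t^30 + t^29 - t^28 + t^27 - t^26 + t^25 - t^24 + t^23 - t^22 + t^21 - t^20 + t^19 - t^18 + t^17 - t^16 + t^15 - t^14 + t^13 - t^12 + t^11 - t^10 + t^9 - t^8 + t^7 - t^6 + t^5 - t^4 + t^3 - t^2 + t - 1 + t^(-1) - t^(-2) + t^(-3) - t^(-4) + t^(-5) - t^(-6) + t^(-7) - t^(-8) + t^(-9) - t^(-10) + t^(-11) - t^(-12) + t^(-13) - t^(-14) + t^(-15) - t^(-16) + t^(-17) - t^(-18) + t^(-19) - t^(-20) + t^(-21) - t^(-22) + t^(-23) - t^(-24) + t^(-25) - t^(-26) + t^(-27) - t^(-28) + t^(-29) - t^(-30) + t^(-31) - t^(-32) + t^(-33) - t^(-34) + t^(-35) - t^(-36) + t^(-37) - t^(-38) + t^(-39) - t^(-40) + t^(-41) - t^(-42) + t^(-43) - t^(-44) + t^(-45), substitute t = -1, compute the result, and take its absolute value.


Step 1: The polynomial has 91 terms with alternating signs, exponents from 45 down to -45.
Step 2: Substitute t = -1. The i-th term has coefficient (-1)^i and exponent (m-i),
  so its value is (-1)^i * (-1)^(m-i) = (-1)^m = -1 for every i.
Step 3: All 91 terms equal -1, so Delta(-1) = 91 * (-1) = -91
Step 4: |Delta(-1)| = 91

91


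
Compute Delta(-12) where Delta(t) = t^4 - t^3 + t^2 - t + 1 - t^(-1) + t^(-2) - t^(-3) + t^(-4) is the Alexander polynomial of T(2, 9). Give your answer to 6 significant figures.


Substituting t = -12 into Delta(t) = t^4 - t^3 + t^2 - t + 1 - t^(-1) + t^(-2) - t^(-3) + t^(-4):
Term values: (20736) + (1728) + (144) + (12) + (1) + (0.0833333) + (0.00694444) + (0.000578704) + (4.82253e-05)
Sum = 22621.0909
Rounded to 6 significant figures: 22621.1

22621.1


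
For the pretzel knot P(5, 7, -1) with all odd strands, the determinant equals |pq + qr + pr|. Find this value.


Step 1: Compute pq + qr + pr.
pq = 5*7 = 35
qr = 7*(-1) = -7
pr = 5*(-1) = -5
pq + qr + pr = 35 + (-7) + (-5) = 23
Step 2: Take absolute value.
det(P(5,7,-1)) = |23| = 23

23


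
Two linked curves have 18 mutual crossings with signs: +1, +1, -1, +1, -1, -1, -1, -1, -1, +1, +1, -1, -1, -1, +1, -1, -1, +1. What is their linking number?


Step 1: Count positive crossings: 7
Step 2: Count negative crossings: 11
Step 3: Sum of signs = 7 - 11 = -4
Step 4: Linking number = sum/2 = -4/2 = -2

-2


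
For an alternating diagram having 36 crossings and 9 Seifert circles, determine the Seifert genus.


For alternating knots, g = (c - s + 1)/2.
= (36 - 9 + 1)/2
= 28/2 = 14

14


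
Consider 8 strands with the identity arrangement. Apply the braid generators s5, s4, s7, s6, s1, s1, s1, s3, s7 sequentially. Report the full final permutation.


Starting with identity [1, 2, 3, 4, 5, 6, 7, 8].
Apply generators in sequence:
  After s5: [1, 2, 3, 4, 6, 5, 7, 8]
  After s4: [1, 2, 3, 6, 4, 5, 7, 8]
  After s7: [1, 2, 3, 6, 4, 5, 8, 7]
  After s6: [1, 2, 3, 6, 4, 8, 5, 7]
  After s1: [2, 1, 3, 6, 4, 8, 5, 7]
  After s1: [1, 2, 3, 6, 4, 8, 5, 7]
  After s1: [2, 1, 3, 6, 4, 8, 5, 7]
  After s3: [2, 1, 6, 3, 4, 8, 5, 7]
  After s7: [2, 1, 6, 3, 4, 8, 7, 5]
Final permutation: [2, 1, 6, 3, 4, 8, 7, 5]

[2, 1, 6, 3, 4, 8, 7, 5]


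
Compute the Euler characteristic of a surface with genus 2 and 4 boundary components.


chi = 2 - 2g - b
= 2 - 2*2 - 4
= 2 - 4 - 4 = -6

-6


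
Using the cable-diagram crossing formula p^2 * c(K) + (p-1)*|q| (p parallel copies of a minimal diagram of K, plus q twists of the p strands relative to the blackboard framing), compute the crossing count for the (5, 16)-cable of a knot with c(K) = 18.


Step 1: Each of the c(K) crossings of the companion diagram becomes p*p = p^2 crossings among the p parallel strands, and each of the |q| twists s_1 s_2 ... s_(p-1) adds (p-1) crossings.
  Crossings = p^2 * c(K) + (p-1)*|q|
Step 2: = 5^2 * 18 + (5-1)*16
Step 3: = 25*18 + 4*16
Step 4: = 450 + 64 = 514

514


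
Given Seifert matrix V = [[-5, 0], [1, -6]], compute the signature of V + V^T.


Step 1: V + V^T = [[-10, 1], [1, -12]]
Step 2: trace = -22, det = 119
Step 3: Discriminant = (-22)^2 - 4*119 = 8
Step 4: Eigenvalues: -9.58579, -12.4142
Step 5: Signature = (# positive eigenvalues) - (# negative eigenvalues) = -2

-2


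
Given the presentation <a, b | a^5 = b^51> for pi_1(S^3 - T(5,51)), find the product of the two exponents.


The relation is a^5 = b^51.
Product of exponents = 5 * 51
= 255

255


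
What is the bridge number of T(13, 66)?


The bridge number of T(p,q) is min(p,q).
min(13, 66) = 13

13


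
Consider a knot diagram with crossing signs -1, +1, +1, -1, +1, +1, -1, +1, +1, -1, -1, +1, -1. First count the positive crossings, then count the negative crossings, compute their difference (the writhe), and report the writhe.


Step 1: Count positive crossings (+1).
Positive crossings: 7
Step 2: Count negative crossings (-1).
Negative crossings: 6
Step 3: Writhe = (positive) - (negative)
w = 7 - 6 = 1
Step 4: |w| = 1, and w is positive

1


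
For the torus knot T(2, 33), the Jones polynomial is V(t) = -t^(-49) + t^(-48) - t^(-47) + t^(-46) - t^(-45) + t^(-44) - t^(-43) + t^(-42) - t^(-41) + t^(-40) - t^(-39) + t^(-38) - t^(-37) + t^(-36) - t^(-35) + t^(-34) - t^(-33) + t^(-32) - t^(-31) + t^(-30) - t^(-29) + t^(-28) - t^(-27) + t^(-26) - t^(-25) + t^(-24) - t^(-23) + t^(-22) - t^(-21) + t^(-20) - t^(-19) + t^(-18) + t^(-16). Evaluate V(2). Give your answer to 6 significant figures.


Substituting t = 2 into V(t) = -t^(-49) + t^(-48) - t^(-47) + t^(-46) - t^(-45) + t^(-44) - t^(-43) + t^(-42) - t^(-41) + t^(-40) - t^(-39) + t^(-38) - t^(-37) + t^(-36) - t^(-35) + t^(-34) - t^(-33) + t^(-32) - t^(-31) + t^(-30) - t^(-29) + t^(-28) - t^(-27) + t^(-26) - t^(-25) + t^(-24) - t^(-23) + t^(-22) - t^(-21) + t^(-20) - t^(-19) + t^(-18) + t^(-16):
  (-)t^(-49) = -1.77636e-15
  (+)t^(-48) = 3.55271e-15
  (-)t^(-47) = -7.10543e-15
  (+)t^(-46) = 1.42109e-14
  (-)t^(-45) = -2.84217e-14
  (+)t^(-44) = 5.68434e-14
  (-)t^(-43) = -1.13687e-13
  (+)t^(-42) = 2.27374e-13
  (-)t^(-41) = -4.54747e-13
  (+)t^(-40) = 9.09495e-13
  (-)t^(-39) = -1.81899e-12
  (+)t^(-38) = 3.63798e-12
  (-)t^(-37) = -7.27596e-12
  (+)t^(-36) = 1.45519e-11
  (-)t^(-35) = -2.91038e-11
  (+)t^(-34) = 5.82077e-11
  (-)t^(-33) = -1.16415e-10
  (+)t^(-32) = 2.32831e-10
  (-)t^(-31) = -4.65661e-10
  (+)t^(-30) = 9.31323e-10
  (-)t^(-29) = -1.86265e-09
  (+)t^(-28) = 3.72529e-09
  (-)t^(-27) = -7.45058e-09
  (+)t^(-26) = 1.49012e-08
  (-)t^(-25) = -2.98023e-08
  (+)t^(-24) = 5.96046e-08
  (-)t^(-23) = -1.19209e-07
  (+)t^(-22) = 2.38419e-07
  (-)t^(-21) = -4.76837e-07
  (+)t^(-20) = 9.53674e-07
  (-)t^(-19) = -1.90735e-06
  (+)t^(-18) = 3.8147e-06
  (+)t^(-16) = 1.52588e-05
Sum = (-1.77636e-15) + (3.55271e-15) + (-7.10543e-15) + (1.42109e-14) + (-2.84217e-14) + (5.68434e-14) + (-1.13687e-13) + (2.27374e-13) + (-4.54747e-13) + (9.09495e-13) + (-1.81899e-12) + (3.63798e-12) + (-7.27596e-12) + (1.45519e-11) + (-2.91038e-11) + (5.82077e-11) + (-1.16415e-10) + (2.32831e-10) + (-4.65661e-10) + (9.31323e-10) + (-1.86265e-09) + (3.72529e-09) + (-7.45058e-09) + (1.49012e-08) + (-2.98023e-08) + (5.96046e-08) + (-1.19209e-07) + (2.38419e-07) + (-4.76837e-07) + (9.53674e-07) + (-1.90735e-06) + (3.8147e-06) + (1.52588e-05)
= 1.780192057e-05
Rounded to 6 significant figures: 1.78019e-05

1.78019e-05


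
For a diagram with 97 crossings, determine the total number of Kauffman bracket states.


Each crossing contributes 2 choices (A-smoothing or B-smoothing).
Total states = 2^97 = 158456325028528675187087900672

158456325028528675187087900672


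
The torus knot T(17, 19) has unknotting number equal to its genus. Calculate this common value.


For a torus knot T(p,q), both the unknotting number and genus equal (p-1)(q-1)/2.
= (17-1)(19-1)/2
= 16*18/2
= 288/2 = 144

144


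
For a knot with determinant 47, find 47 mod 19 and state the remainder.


Step 1: A knot is p-colorable if and only if p divides its determinant.
Step 2: Compute 47 mod 19.
47 = 2 * 19 + 9
Step 3: 47 mod 19 = 9
Step 4: The knot is 19-colorable: no

9


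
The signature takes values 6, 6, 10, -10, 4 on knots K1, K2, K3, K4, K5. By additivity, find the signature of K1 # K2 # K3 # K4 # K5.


The signature is additive under connected sum.
signature(K1 # K2 # K3 # K4 # K5) = (6) + (6) + (10) + (-10) + (4)
= 16

16


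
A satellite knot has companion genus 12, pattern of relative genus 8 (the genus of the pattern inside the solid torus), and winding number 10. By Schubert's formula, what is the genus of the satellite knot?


Schubert: g(satellite) = g_rel(pattern) + |winding| * g(companion),
where g_rel(pattern) is the genus of the pattern relative to the solid torus.
= 8 + 10 * 12
= 8 + 120 = 128

128


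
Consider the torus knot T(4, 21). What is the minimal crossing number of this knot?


For a torus knot T(p, q) with gcd(p,q)=1,
the crossing number is min(p*(q-1), q*(p-1)).
p*(q-1) = 4*20 = 80
q*(p-1) = 21*3 = 63
min(80, 63) = 63

63


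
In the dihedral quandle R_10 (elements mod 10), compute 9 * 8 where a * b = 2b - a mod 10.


9 * 8 = 2*8 - 9 mod 10
= 16 - 9 mod 10
= 7 mod 10 = 7

7


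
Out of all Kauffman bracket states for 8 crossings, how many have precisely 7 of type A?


We choose which 7 of 8 crossings get A-smoothings.
C(8, 7) = 8! / (7! * 1!)
= 8

8


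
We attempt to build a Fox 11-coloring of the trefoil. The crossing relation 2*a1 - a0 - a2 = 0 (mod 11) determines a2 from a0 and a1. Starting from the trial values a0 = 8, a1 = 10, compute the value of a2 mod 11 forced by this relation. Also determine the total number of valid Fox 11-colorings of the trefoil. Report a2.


Step 1: Apply the given crossing relation 2*a1 - a0 - a2 = 0 (mod 11).
  a2 = 2*a1 - a0 mod 11
  a2 = 2*10 - 8 mod 11
  a2 = 20 - 8 mod 11
  a2 = 12 mod 11 = 1
Step 2: The trefoil has determinant 3.
  Number of Fox p-colorings (p prime) is p^2 if p = 3, else p.
  Since 11 does not divide 3, only trivial (constant) colorings exist.
  (So the trial a0 = 8, a1 = 10 with a0 != a1 does NOT extend to a valid coloring of the whole trefoil: the other two crossing relations require 3*(a1 - a0) = 0 (mod 11), which fails.)
  Total colorings = 11
Step 3: a2 = 1, total Fox 11-colorings = 11

1


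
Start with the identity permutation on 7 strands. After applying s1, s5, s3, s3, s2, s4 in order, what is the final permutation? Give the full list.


Starting with identity [1, 2, 3, 4, 5, 6, 7].
Apply generators in sequence:
  After s1: [2, 1, 3, 4, 5, 6, 7]
  After s5: [2, 1, 3, 4, 6, 5, 7]
  After s3: [2, 1, 4, 3, 6, 5, 7]
  After s3: [2, 1, 3, 4, 6, 5, 7]
  After s2: [2, 3, 1, 4, 6, 5, 7]
  After s4: [2, 3, 1, 6, 4, 5, 7]
Final permutation: [2, 3, 1, 6, 4, 5, 7]

[2, 3, 1, 6, 4, 5, 7]


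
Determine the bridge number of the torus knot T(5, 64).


The bridge number of T(p,q) is min(p,q).
min(5, 64) = 5

5


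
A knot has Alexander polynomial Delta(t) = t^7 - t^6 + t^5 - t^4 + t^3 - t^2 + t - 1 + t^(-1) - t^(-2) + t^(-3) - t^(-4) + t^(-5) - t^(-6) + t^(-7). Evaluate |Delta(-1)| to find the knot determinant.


Step 1: The polynomial has 15 terms with alternating signs, exponents from 7 down to -7.
Step 2: Substitute t = -1. The i-th term has coefficient (-1)^i and exponent (m-i),
  so its value is (-1)^i * (-1)^(m-i) = (-1)^m = -1 for every i.
Step 3: All 15 terms equal -1, so Delta(-1) = 15 * (-1) = -15
Step 4: |Delta(-1)| = 15

15


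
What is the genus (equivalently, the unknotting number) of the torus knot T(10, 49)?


For a torus knot T(p,q), both the unknotting number and genus equal (p-1)(q-1)/2.
= (10-1)(49-1)/2
= 9*48/2
= 432/2 = 216

216


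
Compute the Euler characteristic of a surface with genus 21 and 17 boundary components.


chi = 2 - 2g - b
= 2 - 2*21 - 17
= 2 - 42 - 17 = -57

-57


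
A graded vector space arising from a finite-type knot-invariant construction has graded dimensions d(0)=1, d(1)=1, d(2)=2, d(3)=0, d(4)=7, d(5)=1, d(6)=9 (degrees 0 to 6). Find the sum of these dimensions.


Total dimension = d(0) + d(1) + ... + d(6)
= 1 + 1 + 2 + 0 + 7 + 1 + 9
= 21

21


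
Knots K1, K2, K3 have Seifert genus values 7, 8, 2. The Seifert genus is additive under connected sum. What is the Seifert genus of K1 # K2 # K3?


The Seifert genus is additive under connected sum.
Seifert genus(K1 # K2 # K3) = (7) + (8) + (2)
= 17

17


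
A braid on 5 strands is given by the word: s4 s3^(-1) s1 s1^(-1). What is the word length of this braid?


The word length counts the number of generators (including inverses).
Listing each generator: s4, s3^(-1), s1, s1^(-1)
There are 4 generators in this braid word.

4


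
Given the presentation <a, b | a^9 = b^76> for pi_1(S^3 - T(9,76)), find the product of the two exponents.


The relation is a^9 = b^76.
Product of exponents = 9 * 76
= 684

684


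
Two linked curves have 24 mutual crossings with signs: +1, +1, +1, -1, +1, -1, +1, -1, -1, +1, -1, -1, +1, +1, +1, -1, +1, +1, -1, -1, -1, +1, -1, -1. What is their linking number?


Step 1: Count positive crossings: 12
Step 2: Count negative crossings: 12
Step 3: Sum of signs = 12 - 12 = 0
Step 4: Linking number = sum/2 = 0/2 = 0

0


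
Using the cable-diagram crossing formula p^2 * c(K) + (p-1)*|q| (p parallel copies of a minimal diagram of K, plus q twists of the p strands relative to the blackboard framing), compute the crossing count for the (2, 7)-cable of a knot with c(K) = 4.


Step 1: Each of the c(K) crossings of the companion diagram becomes p*p = p^2 crossings among the p parallel strands, and each of the |q| twists s_1 s_2 ... s_(p-1) adds (p-1) crossings.
  Crossings = p^2 * c(K) + (p-1)*|q|
Step 2: = 2^2 * 4 + (2-1)*7
Step 3: = 4*4 + 1*7
Step 4: = 16 + 7 = 23

23


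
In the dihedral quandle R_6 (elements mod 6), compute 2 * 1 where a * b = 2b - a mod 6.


2 * 1 = 2*1 - 2 mod 6
= 2 - 2 mod 6
= 0 mod 6 = 0

0


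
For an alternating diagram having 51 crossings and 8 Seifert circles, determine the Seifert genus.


For alternating knots, g = (c - s + 1)/2.
= (51 - 8 + 1)/2
= 44/2 = 22

22


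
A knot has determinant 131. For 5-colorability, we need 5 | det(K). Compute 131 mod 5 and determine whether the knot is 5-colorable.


Step 1: A knot is p-colorable if and only if p divides its determinant.
Step 2: Compute 131 mod 5.
131 = 26 * 5 + 1
Step 3: 131 mod 5 = 1
Step 4: The knot is 5-colorable: no

1


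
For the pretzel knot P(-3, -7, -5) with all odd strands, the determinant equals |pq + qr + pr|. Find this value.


Step 1: Compute pq + qr + pr.
pq = (-3)*(-7) = 21
qr = (-7)*(-5) = 35
pr = (-3)*(-5) = 15
pq + qr + pr = 21 + 35 + 15 = 71
Step 2: Take absolute value.
det(P(-3,-7,-5)) = |71| = 71

71


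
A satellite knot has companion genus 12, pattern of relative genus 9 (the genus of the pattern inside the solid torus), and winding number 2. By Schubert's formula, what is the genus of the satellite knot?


Schubert: g(satellite) = g_rel(pattern) + |winding| * g(companion),
where g_rel(pattern) is the genus of the pattern relative to the solid torus.
= 9 + 2 * 12
= 9 + 24 = 33

33


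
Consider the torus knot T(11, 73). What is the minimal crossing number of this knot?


For a torus knot T(p, q) with gcd(p,q)=1,
the crossing number is min(p*(q-1), q*(p-1)).
p*(q-1) = 11*72 = 792
q*(p-1) = 73*10 = 730
min(792, 730) = 730

730


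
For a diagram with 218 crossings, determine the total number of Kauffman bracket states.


Each crossing contributes 2 choices (A-smoothing or B-smoothing).
Total states = 2^218 = 421249166674228746791672110734681729275580381602196445017243910144

421249166674228746791672110734681729275580381602196445017243910144


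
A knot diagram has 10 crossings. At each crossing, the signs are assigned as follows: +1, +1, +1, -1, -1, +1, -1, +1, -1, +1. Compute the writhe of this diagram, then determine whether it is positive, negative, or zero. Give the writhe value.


Step 1: Count positive crossings (+1).
Positive crossings: 6
Step 2: Count negative crossings (-1).
Negative crossings: 4
Step 3: Writhe = (positive) - (negative)
w = 6 - 4 = 2
Step 4: |w| = 2, and w is positive

2


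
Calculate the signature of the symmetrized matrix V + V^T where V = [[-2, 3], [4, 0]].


Step 1: V + V^T = [[-4, 7], [7, 0]]
Step 2: trace = -4, det = -49
Step 3: Discriminant = (-4)^2 - 4*(-49) = 212
Step 4: Eigenvalues: 5.28011, -9.28011
Step 5: Signature = (# positive eigenvalues) - (# negative eigenvalues) = 0

0


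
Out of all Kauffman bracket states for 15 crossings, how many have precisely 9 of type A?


We choose which 9 of 15 crossings get A-smoothings.
C(15, 9) = 15! / (9! * 6!)
= 5005

5005


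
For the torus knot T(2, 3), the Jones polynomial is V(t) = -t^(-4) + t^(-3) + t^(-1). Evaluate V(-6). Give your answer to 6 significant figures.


Substituting t = -6 into V(t) = -t^(-4) + t^(-3) + t^(-1):
  (-)t^(-4) = -0.000771605
  (+)t^(-3) = -0.00462963
  (+)t^(-1) = -0.166667
Sum = (-0.000771605) + (-0.00462963) + (-0.166667)
= -0.1720679012
Rounded to 6 significant figures: -0.172068

-0.172068


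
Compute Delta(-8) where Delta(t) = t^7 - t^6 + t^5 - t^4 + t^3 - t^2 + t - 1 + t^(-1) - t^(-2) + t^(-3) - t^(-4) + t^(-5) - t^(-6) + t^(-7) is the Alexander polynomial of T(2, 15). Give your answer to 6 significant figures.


Substituting t = -8 into Delta(t) = t^7 - t^6 + t^5 - t^4 + t^3 - t^2 + t - 1 + t^(-1) - t^(-2) + t^(-3) - t^(-4) + t^(-5) - t^(-6) + t^(-7):
Term values: (-2097152) + (-262144) + (-32768) + (-4096) + (-512) + (-64) + (-8) + (-1) + (-0.125) + (-0.015625) + (-0.00195312) + (-0.000244141) + (-3.05176e-05) + (-3.8147e-06) + (-4.76837e-07)
Sum = -2396745.143
Rounded to 6 significant figures: -2.39675e+06

-2.39675e+06


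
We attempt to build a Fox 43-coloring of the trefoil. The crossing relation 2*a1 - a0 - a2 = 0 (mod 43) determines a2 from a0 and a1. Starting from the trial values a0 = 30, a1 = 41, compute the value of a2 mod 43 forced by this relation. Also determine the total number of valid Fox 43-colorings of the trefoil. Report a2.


Step 1: Apply the given crossing relation 2*a1 - a0 - a2 = 0 (mod 43).
  a2 = 2*a1 - a0 mod 43
  a2 = 2*41 - 30 mod 43
  a2 = 82 - 30 mod 43
  a2 = 52 mod 43 = 9
Step 2: The trefoil has determinant 3.
  Number of Fox p-colorings (p prime) is p^2 if p = 3, else p.
  Since 43 does not divide 3, only trivial (constant) colorings exist.
  (So the trial a0 = 30, a1 = 41 with a0 != a1 does NOT extend to a valid coloring of the whole trefoil: the other two crossing relations require 3*(a1 - a0) = 0 (mod 43), which fails.)
  Total colorings = 43
Step 3: a2 = 9, total Fox 43-colorings = 43

9


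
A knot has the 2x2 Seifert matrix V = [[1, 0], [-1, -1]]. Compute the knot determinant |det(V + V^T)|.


Step 1: Form V + V^T where V = [[1, 0], [-1, -1]]
  V^T = [[1, -1], [0, -1]]
  V + V^T = [[2, -1], [-1, -2]]
Step 2: det(V + V^T) = 2*(-2) - (-1)*(-1)
  = -4 - 1 = -5
Step 3: Knot determinant = |det(V + V^T)| = |-5| = 5

5


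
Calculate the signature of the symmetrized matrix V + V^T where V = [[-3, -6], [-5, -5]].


Step 1: V + V^T = [[-6, -11], [-11, -10]]
Step 2: trace = -16, det = -61
Step 3: Discriminant = (-16)^2 - 4*(-61) = 500
Step 4: Eigenvalues: 3.18034, -19.1803
Step 5: Signature = (# positive eigenvalues) - (# negative eigenvalues) = 0

0
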